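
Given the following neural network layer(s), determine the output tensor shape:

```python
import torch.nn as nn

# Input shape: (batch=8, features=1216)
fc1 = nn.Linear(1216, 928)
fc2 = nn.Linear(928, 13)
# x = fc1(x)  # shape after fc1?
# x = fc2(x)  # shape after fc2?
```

Input: (8, 1216) -> after fc1: (8, 928) -> Output: (8, 13)

Answer: (8, 13)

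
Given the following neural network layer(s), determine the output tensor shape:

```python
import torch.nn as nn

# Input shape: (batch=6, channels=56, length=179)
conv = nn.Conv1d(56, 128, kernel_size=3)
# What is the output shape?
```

Input: (6, 56, 179) -> Output: (6, 128, 177)

Answer: (6, 128, 177)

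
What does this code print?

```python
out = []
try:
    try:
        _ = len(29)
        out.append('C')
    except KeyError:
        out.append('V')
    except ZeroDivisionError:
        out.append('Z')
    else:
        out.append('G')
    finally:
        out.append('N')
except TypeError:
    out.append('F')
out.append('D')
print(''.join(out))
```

Execution trace: 'N' (inner finally) → 'F' (outer except TypeError) → 'D' (after the try/except). Output: NFD

Answer: NFD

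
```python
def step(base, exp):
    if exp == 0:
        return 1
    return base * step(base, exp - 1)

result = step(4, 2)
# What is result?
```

step(4, 2) = 4 * 4 = 16

Answer: 16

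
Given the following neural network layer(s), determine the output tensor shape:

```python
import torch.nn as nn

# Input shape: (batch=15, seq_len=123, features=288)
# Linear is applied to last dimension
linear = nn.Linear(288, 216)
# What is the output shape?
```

Input: (15, 123, 288) -> Output: (15, 123, 216)

Answer: (15, 123, 216)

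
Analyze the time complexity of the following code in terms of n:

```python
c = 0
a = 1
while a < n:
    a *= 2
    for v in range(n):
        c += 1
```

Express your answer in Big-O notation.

Each loop level contributes: log n × n. Multiplying the contributions gives O(n log n).

Answer: O(n log n)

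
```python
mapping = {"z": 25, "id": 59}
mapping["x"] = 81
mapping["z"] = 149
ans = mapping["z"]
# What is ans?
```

Trace:
`mapping = {"z": 25, "id": 59}` → mapping = {'z': 25, 'id': 59}
`mapping["x"] = 81` → mapping = {'z': 25, 'id': 59, 'x': 81}
`mapping["z"] = 149` → mapping = {'z': 149, 'id': 59, 'x': 81}
`ans = mapping["z"]` → ans = 149
So ans = 149

Answer: 149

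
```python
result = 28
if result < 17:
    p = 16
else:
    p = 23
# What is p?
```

Trace:
`result = 28` → result = 28
`if result < 17: ...` → result < 17 is False, take else branch → p = 23
So p = 23

Answer: 23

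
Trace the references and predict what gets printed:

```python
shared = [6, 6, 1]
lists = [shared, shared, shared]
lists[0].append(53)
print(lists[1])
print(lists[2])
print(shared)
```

Key concept: list of same reference.
Step by step:
`shared = [6, 6, 1]` → shared = [6, 6, 1]
`lists = [shared, shared, shared]` → lists = [[6, 6, 1], [6, 6, 1], [6, 6, 1]]
`lists[0].append(53)` → shared = [6, 6, 1, 53]; lists = [[6, 6, 1, 53], [6, 6, 1, 53], [6, 6, 1, 53]]
`print(lists[1])` → prints [6, 6, 1, 53]
`print(lists[2])` → prints [6, 6, 1, 53]
`print(shared)` → prints [6, 6, 1, 53]

Answer:
[6, 6, 1, 53]
[6, 6, 1, 53]
[6, 6, 1, 53]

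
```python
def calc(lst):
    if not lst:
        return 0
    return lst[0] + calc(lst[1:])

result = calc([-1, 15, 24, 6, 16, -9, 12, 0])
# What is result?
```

(-1) + 15 + 24 + 6 + 16 + (-9) + 12 + 0 + 0 = 63

Answer: 63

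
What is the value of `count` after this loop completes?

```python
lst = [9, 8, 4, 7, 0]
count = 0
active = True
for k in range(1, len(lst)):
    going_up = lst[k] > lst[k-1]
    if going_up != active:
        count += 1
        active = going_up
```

Count direction changes in [9, 8, 4, 7, 0]
`count` takes the values: 0 → 1 → 2 → 3

Answer: 3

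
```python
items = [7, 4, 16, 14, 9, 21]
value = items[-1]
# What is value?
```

Trace:
`items = [7, 4, 16, 14, 9, 21]` → items = [7, 4, 16, 14, 9, 21]
`value = items[-1]` → value = 21
So value = 21

Answer: 21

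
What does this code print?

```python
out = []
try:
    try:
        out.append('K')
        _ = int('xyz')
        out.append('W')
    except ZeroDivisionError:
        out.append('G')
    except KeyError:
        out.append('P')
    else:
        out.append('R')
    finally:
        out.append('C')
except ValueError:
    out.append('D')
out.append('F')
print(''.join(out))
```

Execution trace: 'K' (inner try body) → 'C' (inner finally) → 'D' (outer except ValueError) → 'F' (after the try/except). Output: KCDF

Answer: KCDF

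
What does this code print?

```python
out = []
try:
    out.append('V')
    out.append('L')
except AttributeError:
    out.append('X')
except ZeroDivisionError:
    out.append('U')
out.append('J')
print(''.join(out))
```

Execution trace: 'V' (try body) → 'L' (try body, no exception) → 'J' (after the try/except). Output: VLJ

Answer: VLJ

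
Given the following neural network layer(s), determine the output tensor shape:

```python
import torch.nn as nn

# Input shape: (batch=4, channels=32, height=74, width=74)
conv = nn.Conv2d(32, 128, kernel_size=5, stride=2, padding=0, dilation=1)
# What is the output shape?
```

Input: (4, 32, 74, 74) -> Output: (4, 128, 35, 35)

Answer: (4, 128, 35, 35)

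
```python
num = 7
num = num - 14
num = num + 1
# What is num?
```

Trace:
`num = 7` → num = 7
`num = num - 14` → num = -7
`num = num + 1` → num = -6
So num = -6

Answer: -6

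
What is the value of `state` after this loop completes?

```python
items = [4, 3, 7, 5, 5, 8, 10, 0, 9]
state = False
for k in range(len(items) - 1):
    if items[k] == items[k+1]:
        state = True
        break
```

Check consecutive duplicates in [4, 3, 7, 5, 5, 8, 10, 0, 9]
`state` takes the values: False → True

Answer: True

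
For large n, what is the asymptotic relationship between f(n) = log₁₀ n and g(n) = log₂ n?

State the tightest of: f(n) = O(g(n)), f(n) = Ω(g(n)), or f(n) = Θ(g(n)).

log₁₀ n vs log₂ n: f(n) = Θ(g(n)) — they are asymptotically equivalent (log bases differ by a constant factor).

Answer: f(n) = Θ(g(n)) — they are asymptotically equivalent (log bases differ by a constant factor).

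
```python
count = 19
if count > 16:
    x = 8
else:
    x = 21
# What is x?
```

Trace:
`count = 19` → count = 19
`if count > 16: ...` → count > 16 is True → x = 8
So x = 8

Answer: 8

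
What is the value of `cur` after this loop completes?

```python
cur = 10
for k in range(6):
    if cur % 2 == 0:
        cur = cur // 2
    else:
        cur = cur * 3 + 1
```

Collatz-style transformation from 10
`cur` takes the values: 10 → 5 → 16 → 8 → 4 → 2 → 1

Answer: 1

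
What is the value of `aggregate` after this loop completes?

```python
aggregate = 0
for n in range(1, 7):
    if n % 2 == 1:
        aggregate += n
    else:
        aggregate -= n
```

Add odd, subtract even
`aggregate` takes the values: 0 → 1 → -1 → 2 → -2 → 3 → -3

Answer: -3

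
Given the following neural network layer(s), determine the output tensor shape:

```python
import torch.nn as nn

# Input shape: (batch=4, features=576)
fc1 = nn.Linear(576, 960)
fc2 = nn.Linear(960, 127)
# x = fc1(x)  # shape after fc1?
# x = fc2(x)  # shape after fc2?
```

Input: (4, 576) -> after fc1: (4, 960) -> Output: (4, 127)

Answer: (4, 127)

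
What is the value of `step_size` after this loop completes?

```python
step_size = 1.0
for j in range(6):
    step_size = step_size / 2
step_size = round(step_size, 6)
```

Halving LR 6 times: 1 / 2^6
`step_size` takes the values: 1.0 → 0.5 → 0.25 → 0.125 → 0.0625 → 0.03125 → 0.015625

Answer: 0.015625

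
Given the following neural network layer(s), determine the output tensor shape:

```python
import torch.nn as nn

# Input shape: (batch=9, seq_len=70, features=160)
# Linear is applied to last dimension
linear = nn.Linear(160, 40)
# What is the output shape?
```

Input: (9, 70, 160) -> Output: (9, 70, 40)

Answer: (9, 70, 40)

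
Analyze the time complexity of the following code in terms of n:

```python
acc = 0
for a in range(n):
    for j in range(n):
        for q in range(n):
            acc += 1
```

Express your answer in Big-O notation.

Each loop level contributes: n × n × n. Multiplying the contributions gives O(n^3).

Answer: O(n^3)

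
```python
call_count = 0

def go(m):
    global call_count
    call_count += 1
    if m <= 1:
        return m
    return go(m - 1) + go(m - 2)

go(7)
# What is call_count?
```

Calls(m) = 1 + Calls(m-1) + Calls(m-2); Calls(0)=Calls(1)=1. For m=7 this gives 41.

Answer: 41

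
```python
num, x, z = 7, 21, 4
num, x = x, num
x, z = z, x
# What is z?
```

Trace:
`num, x, z = 7, 21, 4` → num = 7; x = 21; z = 4
`num, x = x, num` → num = 21; x = 7
`x, z = z, x` → x = 4; z = 7
So z = 7

Answer: 7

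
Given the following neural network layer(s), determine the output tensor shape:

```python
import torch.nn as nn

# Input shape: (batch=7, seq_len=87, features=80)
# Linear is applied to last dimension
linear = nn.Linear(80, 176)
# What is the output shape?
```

Input: (7, 87, 80) -> Output: (7, 87, 176)

Answer: (7, 87, 176)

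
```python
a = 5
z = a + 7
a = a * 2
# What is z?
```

Trace:
`a = 5` → a = 5
`z = a + 7` → z = 12
`a = a * 2` → a = 10
So z = 12

Answer: 12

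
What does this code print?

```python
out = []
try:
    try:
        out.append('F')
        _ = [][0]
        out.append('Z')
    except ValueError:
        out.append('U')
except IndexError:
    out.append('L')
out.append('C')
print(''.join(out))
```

Execution trace: 'F' (try body) → 'L' (outer except IndexError) → 'C' (after the try/except). Output: FLC

Answer: FLC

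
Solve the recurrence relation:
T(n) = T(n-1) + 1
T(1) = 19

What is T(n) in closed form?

Unrolling: T(n) = T(1) + 1·(n-1) = 19 + 1(n-1) = n + 18.

Answer: T(n) = n + 18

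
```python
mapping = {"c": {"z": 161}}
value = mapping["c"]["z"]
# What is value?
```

Trace:
`mapping = {"c": {"z": 161}}` → mapping = {'c': {'z': 161}}
`value = mapping["c"]["z"]` → value = 161
So value = 161

Answer: 161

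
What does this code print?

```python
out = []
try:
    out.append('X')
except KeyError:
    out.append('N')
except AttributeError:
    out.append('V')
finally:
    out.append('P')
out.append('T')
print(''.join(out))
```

Execution trace: 'X' (try body, no exception) → 'P' (finally) → 'T' (after the try/except). Output: XPT

Answer: XPT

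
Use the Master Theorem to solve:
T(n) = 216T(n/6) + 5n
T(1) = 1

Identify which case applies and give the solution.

a=216, b=6, f(n)=5n. log_6(216) = 3. Since c=1 < 3, Case 1 applies: T(n) = Θ(n^log_b(a)) = O(n^3).

Answer: O(n^3) - Case 1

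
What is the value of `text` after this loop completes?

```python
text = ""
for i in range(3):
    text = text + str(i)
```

Concatenate digits 0 to 2
`text` takes the values: "" → "0" → "01" → "012"

Answer: "012"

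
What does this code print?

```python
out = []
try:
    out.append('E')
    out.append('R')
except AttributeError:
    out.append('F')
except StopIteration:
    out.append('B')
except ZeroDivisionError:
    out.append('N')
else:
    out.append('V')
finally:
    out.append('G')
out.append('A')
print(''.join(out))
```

Execution trace: 'E' (try body) → 'R' (try body, no exception) → 'V' (else) → 'G' (finally) → 'A' (after the try/except). Output: ERVGA

Answer: ERVGA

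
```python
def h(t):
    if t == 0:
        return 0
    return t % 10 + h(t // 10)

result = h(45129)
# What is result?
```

Sum of digits of 45129: 9 + 2 + 1 + 5 + 4 = 21

Answer: 21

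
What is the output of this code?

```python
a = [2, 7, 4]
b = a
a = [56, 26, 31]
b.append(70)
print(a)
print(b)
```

Key concept: rebinding vs mutation: a is rebound to a new list, b still points at the original.
Step by step:
`a = [2, 7, 4]` → a = [2, 7, 4]
`b = a` → b = [2, 7, 4] (same object as a)
`a = [56, 26, 31]` → a = [56, 26, 31]
`b.append(70)` → b = [2, 7, 4, 70]
`print(a)` → prints [56, 26, 31]
`print(b)` → prints [2, 7, 4, 70]

Answer:
[56, 26, 31]
[2, 7, 4, 70]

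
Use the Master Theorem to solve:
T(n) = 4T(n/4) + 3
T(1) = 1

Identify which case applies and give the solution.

a=4, b=4, f(n)=3. log_4(4) = 1. Since c=0 < 1, Case 1 applies: T(n) = Θ(n^log_b(a)) = O(n).

Answer: O(n) - Case 1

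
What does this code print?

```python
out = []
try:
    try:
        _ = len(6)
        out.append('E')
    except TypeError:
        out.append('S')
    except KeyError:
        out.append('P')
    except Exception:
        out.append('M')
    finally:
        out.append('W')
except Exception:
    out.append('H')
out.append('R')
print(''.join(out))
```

Execution trace: 'S' (inner except TypeError) → 'W' (inner finally) → 'R' (after the try/except). Output: SWR

Answer: SWR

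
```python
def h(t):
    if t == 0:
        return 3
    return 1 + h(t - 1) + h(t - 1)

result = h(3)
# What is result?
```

h(t) = 1 + 2·h(t-1), h(0)=3. Closed form: (3+1)·2^3 - 1 = 31.

Answer: 31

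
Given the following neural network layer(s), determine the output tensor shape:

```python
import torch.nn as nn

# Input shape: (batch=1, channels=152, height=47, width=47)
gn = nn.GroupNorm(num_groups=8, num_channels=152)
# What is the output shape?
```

Input: (1, 152, 47, 47) -> Output: (1, 152, 47, 47)

Answer: (1, 152, 47, 47)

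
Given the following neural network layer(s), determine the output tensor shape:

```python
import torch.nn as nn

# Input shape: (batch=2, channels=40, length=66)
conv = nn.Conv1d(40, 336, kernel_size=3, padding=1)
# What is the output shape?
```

Input: (2, 40, 66) -> Output: (2, 336, 66)

Answer: (2, 336, 66)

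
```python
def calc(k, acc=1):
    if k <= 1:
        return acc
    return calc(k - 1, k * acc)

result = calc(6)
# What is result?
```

Accumulator trace (n, acc): (6, 1) -> (5, 6) -> (4, 30) -> (3, 120) -> (2, 360) -> (1, 720) -> return 720

Answer: 720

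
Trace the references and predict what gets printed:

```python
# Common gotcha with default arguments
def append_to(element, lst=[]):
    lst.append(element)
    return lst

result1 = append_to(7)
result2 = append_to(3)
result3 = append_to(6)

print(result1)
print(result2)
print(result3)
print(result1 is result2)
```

Key concept: mutable default argument gotcha.
Step by step:
`result1 = append_to(7)` → result1 = [7]
`result2 = append_to(3)` → result1 = [7, 3] (same object as result2); result2 = [7, 3] (same object as result1)
`result3 = append_to(6)` → result1 = [7, 3, 6] (same object as result2, result3); result2 = [7, 3, 6] (same object as result1, result3); result3 = [7, 3, 6] (same object as result1, result2)
`print(result1)` → prints [7, 3, 6]
`print(result2)` → prints [7, 3, 6]
`print(result3)` → prints [7, 3, 6]
`print(result1 is result2)` → prints True

Answer:
[7, 3, 6]
[7, 3, 6]
[7, 3, 6]
True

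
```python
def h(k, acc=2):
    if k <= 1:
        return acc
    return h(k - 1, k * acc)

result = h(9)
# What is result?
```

Accumulator trace (n, acc): (9, 2) -> (8, 18) -> (7, 144) -> (6, 1008) -> (5, 6048) -> (4, 30240) -> (3, 120960) -> (2, 362880) -> (1, 725760) -> return 725760

Answer: 725760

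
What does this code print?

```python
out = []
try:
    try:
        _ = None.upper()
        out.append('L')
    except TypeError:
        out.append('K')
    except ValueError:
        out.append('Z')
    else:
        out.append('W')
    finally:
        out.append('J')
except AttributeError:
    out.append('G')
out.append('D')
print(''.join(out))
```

Execution trace: 'J' (finally) → 'G' (outer except AttributeError) → 'D' (after the try/except). Output: JGD

Answer: JGD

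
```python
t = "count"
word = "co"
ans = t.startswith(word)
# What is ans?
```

Trace:
`t = "count"` → t = 'count'
`word = "co"` → word = 'co'
`ans = t.startswith(word)` → ans = True
So ans = True

Answer: True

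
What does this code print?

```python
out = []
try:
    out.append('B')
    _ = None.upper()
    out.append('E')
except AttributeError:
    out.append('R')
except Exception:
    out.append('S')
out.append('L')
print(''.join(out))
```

Execution trace: 'B' (try body) → 'R' (except AttributeError) → 'L' (after the try/except). Output: BRL

Answer: BRL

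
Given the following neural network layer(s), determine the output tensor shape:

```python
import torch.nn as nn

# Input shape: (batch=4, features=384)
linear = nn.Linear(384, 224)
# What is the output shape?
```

Input: (4, 384) -> Output: (4, 224)

Answer: (4, 224)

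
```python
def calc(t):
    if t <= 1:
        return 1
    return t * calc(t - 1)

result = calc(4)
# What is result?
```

calc(4) = 4 * 3 * 2 * 1 = 24

Answer: 24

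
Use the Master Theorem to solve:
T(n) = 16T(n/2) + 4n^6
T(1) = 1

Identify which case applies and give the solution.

a=16, b=2, f(n)=4n^6. log_2(16) = 4. Since c=6 > 4 and the regularity condition holds (16(n/2)^6 = (16/2^6)n^6 with 16/2^6 < 1), Case 3 applies: T(n) = Θ(f(n)) = O(n^6).

Answer: O(n^6) - Case 3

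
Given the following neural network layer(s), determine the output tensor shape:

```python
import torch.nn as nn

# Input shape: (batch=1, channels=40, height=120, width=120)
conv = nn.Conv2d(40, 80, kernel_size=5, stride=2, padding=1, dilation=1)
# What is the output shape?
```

Input: (1, 40, 120, 120) -> Output: (1, 80, 59, 59)

Answer: (1, 80, 59, 59)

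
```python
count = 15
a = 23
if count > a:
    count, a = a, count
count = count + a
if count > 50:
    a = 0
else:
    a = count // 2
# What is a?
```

Trace:
`count = 15` → count = 15
`a = 23` → a = 23
`if count > a: ...` → count > a is False → no variable changes
`count = count + a` → count = 38
`if count > 50: ...` → count > 50 is False, take else branch → a = 19
So a = 19

Answer: 19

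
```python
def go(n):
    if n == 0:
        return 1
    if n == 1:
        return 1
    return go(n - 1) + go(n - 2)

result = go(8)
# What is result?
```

Build up from base cases: go(0)=1, go(1)=1, go(2)=2, go(3)=3, go(4)=5, go(5)=8, go(6)=13, ..., go(8)=34

Answer: 34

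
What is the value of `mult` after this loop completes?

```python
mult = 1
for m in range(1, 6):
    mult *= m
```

5! = 120
`mult` takes the values: 1 → 2 → 6 → 24 → 120

Answer: 120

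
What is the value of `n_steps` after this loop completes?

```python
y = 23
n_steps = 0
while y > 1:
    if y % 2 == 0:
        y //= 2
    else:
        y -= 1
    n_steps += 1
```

Steps to reduce 23 to 1
`n_steps` takes the values: 0 → 1 → 2 → 3 → 4 → 5 → 6 → 7

Answer: 7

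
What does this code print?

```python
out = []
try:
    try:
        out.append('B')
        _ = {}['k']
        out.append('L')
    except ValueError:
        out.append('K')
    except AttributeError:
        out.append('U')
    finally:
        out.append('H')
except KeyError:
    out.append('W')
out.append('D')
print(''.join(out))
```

Execution trace: 'B' (try body) → 'H' (finally) → 'W' (outer except KeyError) → 'D' (after the try/except). Output: BHWD

Answer: BHWD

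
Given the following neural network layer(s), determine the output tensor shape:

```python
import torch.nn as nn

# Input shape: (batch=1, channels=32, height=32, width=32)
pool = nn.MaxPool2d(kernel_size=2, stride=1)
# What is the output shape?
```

Input: (1, 32, 32, 32) -> Output: (1, 32, 31, 31)

Answer: (1, 32, 31, 31)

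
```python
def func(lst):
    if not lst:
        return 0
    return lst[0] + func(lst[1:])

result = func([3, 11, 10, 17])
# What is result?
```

3 + 11 + 10 + 17 + 0 = 41

Answer: 41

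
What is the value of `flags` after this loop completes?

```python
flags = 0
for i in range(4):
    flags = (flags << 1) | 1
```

Build 4 consecutive 1-bits: 0b1111
`flags` takes the values: 0 → 1 → 3 → 7 → 15

Answer: 15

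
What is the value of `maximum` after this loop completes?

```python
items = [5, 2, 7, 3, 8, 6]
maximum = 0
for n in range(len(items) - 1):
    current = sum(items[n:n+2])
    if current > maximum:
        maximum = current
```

Max sum of 2-element window in [5, 2, 7, 3, 8, 6]
`maximum` takes the values: 0 → 7 → 9 → 10 → 11 → 14

Answer: 14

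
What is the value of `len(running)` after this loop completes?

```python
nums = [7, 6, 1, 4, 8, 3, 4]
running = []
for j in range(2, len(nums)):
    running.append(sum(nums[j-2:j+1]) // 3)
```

Number of 3-element averages
`running` takes the values: [] → [4] → [4, 3] → [4, 3, 4] → [4, 3, 4, 5] → [4, 3, 4, 5, 5]
So `len(running)` = 5

Answer: 5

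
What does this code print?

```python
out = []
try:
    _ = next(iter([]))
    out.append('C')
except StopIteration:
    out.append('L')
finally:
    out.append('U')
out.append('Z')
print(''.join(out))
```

Execution trace: 'L' (except StopIteration) → 'U' (finally) → 'Z' (after the try/except). Output: LUZ

Answer: LUZ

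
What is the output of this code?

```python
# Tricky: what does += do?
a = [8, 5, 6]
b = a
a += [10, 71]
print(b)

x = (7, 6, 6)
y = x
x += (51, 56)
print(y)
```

Key concept: += behavior differs for mutable vs immutable.
Step by step:
`a = [8, 5, 6]` → a = [8, 5, 6]
`b = a` → b = [8, 5, 6] (same object as a)
`a += [10, 71]` → a = [8, 5, 6, 10, 71] (same object as b); b = [8, 5, 6, 10, 71] (same object as a)
`print(b)` → prints [8, 5, 6, 10, 71]
`x = (7, 6, 6)` → x = (7, 6, 6)
`y = x` → y = (7, 6, 6)
`x += (51, 56)` → x = (7, 6, 6, 51, 56)
`print(y)` → prints (7, 6, 6)

Answer:
[8, 5, 6, 10, 71]
(7, 6, 6)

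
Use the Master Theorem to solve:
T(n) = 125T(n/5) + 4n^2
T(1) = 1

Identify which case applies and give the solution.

a=125, b=5, f(n)=4n^2. log_5(125) = 3. Since c=2 < 3, Case 1 applies: T(n) = Θ(n^log_b(a)) = O(n^3).

Answer: O(n^3) - Case 1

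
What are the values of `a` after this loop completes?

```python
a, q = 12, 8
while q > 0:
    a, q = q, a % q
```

GCD of 12 and 8
`a` takes the values: 12 → 8 → 4

Answer: 4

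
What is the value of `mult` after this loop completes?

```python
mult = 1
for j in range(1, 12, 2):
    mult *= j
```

Product of 1, 3, 5, ... up to 11
`mult` takes the values: 1 → 3 → 15 → 105 → 945 → 10395

Answer: 10395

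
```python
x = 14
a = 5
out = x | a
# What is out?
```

Trace:
`x = 14` → x = 14
`a = 5` → a = 5
`out = x | a` → out = 15
So out = 15

Answer: 15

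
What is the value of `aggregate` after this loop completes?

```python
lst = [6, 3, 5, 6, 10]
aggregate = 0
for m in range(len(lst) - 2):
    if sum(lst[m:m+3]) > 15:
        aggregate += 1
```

Count windows with sum > 15
`aggregate` takes the values: 0 → 1

Answer: 1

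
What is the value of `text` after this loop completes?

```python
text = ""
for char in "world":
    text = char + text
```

Reverse 'world'
`text` takes the values: "" → "w" → "ow" → "row" → "lrow" → "dlrow"

Answer: "dlrow"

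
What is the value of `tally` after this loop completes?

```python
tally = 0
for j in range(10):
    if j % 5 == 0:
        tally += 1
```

Count numbers divisible by 5 in range(10)
`tally` takes the values: 0 → 1 → 2

Answer: 2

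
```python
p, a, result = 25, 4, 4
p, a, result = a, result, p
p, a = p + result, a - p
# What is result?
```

Trace:
`p, a, result = 25, 4, 4` → p = 25; a = 4; result = 4
`p, a, result = a, result, p` → p = 4; a = 4; result = 25
`p, a = p + result, a - p` → p = 29; a = 0
So result = 25

Answer: 25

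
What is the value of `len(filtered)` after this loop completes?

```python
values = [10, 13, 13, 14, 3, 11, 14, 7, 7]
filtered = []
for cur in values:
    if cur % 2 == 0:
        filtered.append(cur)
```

Count even numbers in [10, 13, 13, 14, 3, 11, 14, 7, 7]
`filtered` takes the values: [] → [10] → [10, 14] → [10, 14, 14]
So `len(filtered)` = 3

Answer: 3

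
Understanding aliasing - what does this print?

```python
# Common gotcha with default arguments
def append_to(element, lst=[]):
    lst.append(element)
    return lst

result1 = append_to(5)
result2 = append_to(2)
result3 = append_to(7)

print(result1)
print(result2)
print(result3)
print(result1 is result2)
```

Key concept: mutable default argument gotcha.
Step by step:
`result1 = append_to(5)` → result1 = [5]
`result2 = append_to(2)` → result1 = [5, 2] (same object as result2); result2 = [5, 2] (same object as result1)
`result3 = append_to(7)` → result1 = [5, 2, 7] (same object as result2, result3); result2 = [5, 2, 7] (same object as result1, result3); result3 = [5, 2, 7] (same object as result1, result2)
`print(result1)` → prints [5, 2, 7]
`print(result2)` → prints [5, 2, 7]
`print(result3)` → prints [5, 2, 7]
`print(result1 is result2)` → prints True

Answer:
[5, 2, 7]
[5, 2, 7]
[5, 2, 7]
True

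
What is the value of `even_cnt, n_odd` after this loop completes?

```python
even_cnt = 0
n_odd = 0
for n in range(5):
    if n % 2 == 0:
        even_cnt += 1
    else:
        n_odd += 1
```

Count evens and odds in range(5)
`even_cnt, n_odd` takes the values: (0, 0) → (1, 0) → (1, 1) → (2, 1) → (2, 2) → (3, 2)

Answer: 3, 2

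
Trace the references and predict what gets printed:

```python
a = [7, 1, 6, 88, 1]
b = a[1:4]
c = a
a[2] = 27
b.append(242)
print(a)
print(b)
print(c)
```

Key concept: slice vs alias.
Step by step:
`a = [7, 1, 6, 88, 1]` → a = [7, 1, 6, 88, 1]
`b = a[1:4]` → b = [1, 6, 88]
`c = a` → c = [7, 1, 6, 88, 1] (same object as a)
`a[2] = 27` → a = [7, 1, 27, 88, 1] (same object as c); c = [7, 1, 27, 88, 1] (same object as a)
`b.append(242)` → b = [1, 6, 88, 242]
`print(a)` → prints [7, 1, 27, 88, 1]
`print(b)` → prints [1, 6, 88, 242]
`print(c)` → prints [7, 1, 27, 88, 1]

Answer:
[7, 1, 27, 88, 1]
[1, 6, 88, 242]
[7, 1, 27, 88, 1]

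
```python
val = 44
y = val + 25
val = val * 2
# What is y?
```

Trace:
`val = 44` → val = 44
`y = val + 25` → y = 69
`val = val * 2` → val = 88
So y = 69

Answer: 69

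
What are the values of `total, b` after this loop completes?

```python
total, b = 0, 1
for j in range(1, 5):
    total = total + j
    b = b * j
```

Sum and factorial of 1 to 4
`total, b` takes the values: (0, 1) → (1, 1) → (3, 1) → (3, 2) → (6, 2) → (6, 6) → (10, 6) → (10, 24)

Answer: 10, 24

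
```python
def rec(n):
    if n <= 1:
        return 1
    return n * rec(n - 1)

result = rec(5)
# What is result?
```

rec(5) = 5 * 4 * 3 * 2 * 1 = 120

Answer: 120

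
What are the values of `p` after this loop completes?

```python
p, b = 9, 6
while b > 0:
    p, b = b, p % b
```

GCD of 9 and 6
`p` takes the values: 9 → 6 → 3

Answer: 3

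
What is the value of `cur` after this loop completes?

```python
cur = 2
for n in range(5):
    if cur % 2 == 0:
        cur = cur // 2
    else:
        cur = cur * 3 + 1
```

Collatz-style transformation from 2
`cur` takes the values: 2 → 1 → 4 → 2 → 1 → 4

Answer: 4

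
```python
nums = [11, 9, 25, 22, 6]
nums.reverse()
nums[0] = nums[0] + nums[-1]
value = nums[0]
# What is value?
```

Trace:
`nums = [11, 9, 25, 22, 6]` → nums = [11, 9, 25, 22, 6]
`nums.reverse()` → nums = [6, 22, 25, 9, 11]
`nums[0] = nums[0] + nums[-1]` → nums = [17, 22, 25, 9, 11]
`value = nums[0]` → value = 17
So value = 17

Answer: 17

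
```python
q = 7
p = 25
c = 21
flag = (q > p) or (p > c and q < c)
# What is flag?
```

Trace:
`q = 7` → q = 7
`p = 25` → p = 25
`c = 21` → c = 21
`flag = (q > p) or (p > c and q < c)` → flag = True
So flag = True

Answer: True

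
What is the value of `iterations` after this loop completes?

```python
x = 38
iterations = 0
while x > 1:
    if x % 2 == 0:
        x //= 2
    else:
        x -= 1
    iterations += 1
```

Steps to reduce 38 to 1
`iterations` takes the values: 0 → 1 → 2 → 3 → 4 → 5 → 6 → 7

Answer: 7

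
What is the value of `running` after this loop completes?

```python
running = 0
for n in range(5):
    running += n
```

Sum of 0 to 4 = 10
`running` takes the values: 0 → 1 → 3 → 6 → 10

Answer: 10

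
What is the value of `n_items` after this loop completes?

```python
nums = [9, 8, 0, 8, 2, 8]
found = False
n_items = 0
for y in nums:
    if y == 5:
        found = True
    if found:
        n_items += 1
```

Count elements after first 5 in [9, 8, 0, 8, 2, 8]
`n_items` takes the values: 0

Answer: 0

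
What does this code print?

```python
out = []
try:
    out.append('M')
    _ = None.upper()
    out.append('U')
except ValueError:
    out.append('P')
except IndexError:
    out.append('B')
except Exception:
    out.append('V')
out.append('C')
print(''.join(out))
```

Execution trace: 'M' (try body) → 'V' (except Exception) → 'C' (after the try/except). Output: MVC

Answer: MVC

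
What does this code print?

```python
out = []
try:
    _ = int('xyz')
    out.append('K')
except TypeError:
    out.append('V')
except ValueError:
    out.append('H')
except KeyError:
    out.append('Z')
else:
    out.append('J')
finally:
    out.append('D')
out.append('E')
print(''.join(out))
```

Execution trace: 'H' (except ValueError) → 'D' (finally) → 'E' (after the try/except). Output: HDE

Answer: HDE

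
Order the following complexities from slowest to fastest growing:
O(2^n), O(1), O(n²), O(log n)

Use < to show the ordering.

Ordered by growth rate: O(1) < O(log n) < O(n²) < O(2^n)

Answer: O(1) < O(log n) < O(n²) < O(2^n)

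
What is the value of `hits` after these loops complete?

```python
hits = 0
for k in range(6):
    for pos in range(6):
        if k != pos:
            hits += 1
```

6² - 6 (exclude diagonal)
`hits` takes the values: 0 → 1 → 2 → 3 → 4 → 5 → 6 → 7 → 8 → 9 → 10 → 11 → 12 → 13 → 14 → 15 → 16 → 17 → 18 → 19 → 20 → 21 → 22 → 23 → 24 → 25 → 26 → 27 → 28 → 29 → 30

Answer: 30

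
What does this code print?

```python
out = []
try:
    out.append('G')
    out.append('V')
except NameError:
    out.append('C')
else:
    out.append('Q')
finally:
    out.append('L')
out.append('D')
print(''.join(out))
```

Execution trace: 'G' (try body) → 'V' (try body, no exception) → 'Q' (else) → 'L' (finally) → 'D' (after the try/except). Output: GVQLD

Answer: GVQLD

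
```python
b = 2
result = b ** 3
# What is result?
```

Trace:
`b = 2` → b = 2
`result = b ** 3` → result = 8
So result = 8

Answer: 8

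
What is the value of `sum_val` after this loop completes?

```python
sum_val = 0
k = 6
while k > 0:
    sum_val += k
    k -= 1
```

Sum 6 down to 1
`sum_val` takes the values: 0 → 6 → 11 → 15 → 18 → 20 → 21

Answer: 21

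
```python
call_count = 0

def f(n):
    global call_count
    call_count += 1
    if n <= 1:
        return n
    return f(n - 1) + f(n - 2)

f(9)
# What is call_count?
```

Calls(n) = 1 + Calls(n-1) + Calls(n-2); Calls(0)=Calls(1)=1. For n=9 this gives 109.

Answer: 109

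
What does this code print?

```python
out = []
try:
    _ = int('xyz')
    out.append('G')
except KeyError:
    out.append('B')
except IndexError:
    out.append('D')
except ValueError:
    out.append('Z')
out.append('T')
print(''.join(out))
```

Execution trace: 'Z' (except ValueError) → 'T' (after the try/except). Output: ZT

Answer: ZT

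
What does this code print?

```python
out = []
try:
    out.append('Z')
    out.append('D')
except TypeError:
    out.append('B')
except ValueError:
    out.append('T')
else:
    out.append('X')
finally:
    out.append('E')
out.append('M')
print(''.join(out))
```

Execution trace: 'Z' (try body) → 'D' (try body, no exception) → 'X' (else) → 'E' (finally) → 'M' (after the try/except). Output: ZDXEM

Answer: ZDXEM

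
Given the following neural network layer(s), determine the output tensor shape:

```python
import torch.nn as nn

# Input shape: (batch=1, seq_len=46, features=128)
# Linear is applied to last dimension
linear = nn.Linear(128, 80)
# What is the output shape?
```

Input: (1, 46, 128) -> Output: (1, 46, 80)

Answer: (1, 46, 80)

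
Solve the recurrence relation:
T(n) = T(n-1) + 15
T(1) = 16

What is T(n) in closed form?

Unrolling: T(n) = T(1) + 15·(n-1) = 16 + 15(n-1) = 15n + 1.

Answer: T(n) = 15n + 1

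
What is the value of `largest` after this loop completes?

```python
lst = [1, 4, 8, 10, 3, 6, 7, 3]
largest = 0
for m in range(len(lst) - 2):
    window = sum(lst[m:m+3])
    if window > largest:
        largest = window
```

Max sum of 3-element window in [1, 4, 8, 10, 3, 6, 7, 3]
`largest` takes the values: 0 → 13 → 22

Answer: 22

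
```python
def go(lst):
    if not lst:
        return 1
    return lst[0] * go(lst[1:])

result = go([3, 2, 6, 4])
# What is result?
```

Product over [3, 2, 6, 4] = 3 * 2 * 6 * 4 = 144

Answer: 144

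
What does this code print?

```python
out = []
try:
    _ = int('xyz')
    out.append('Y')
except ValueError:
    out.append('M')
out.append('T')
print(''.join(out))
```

Execution trace: 'M' (except ValueError) → 'T' (after the try/except). Output: MT

Answer: MT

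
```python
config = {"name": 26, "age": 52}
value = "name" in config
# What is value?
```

Trace:
`config = {"name": 26, "age": 52}` → config = {'name': 26, 'age': 52}
`value = "name" in config` → value = True
So value = True

Answer: True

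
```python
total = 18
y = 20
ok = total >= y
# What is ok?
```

Trace:
`total = 18` → total = 18
`y = 20` → y = 20
`ok = total >= y` → ok = False
So ok = False

Answer: False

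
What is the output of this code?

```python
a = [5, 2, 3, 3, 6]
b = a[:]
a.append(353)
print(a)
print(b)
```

Key concept: slice [:] creates copy.
Step by step:
`a = [5, 2, 3, 3, 6]` → a = [5, 2, 3, 3, 6]
`b = a[:]` → b = [5, 2, 3, 3, 6]
`a.append(353)` → a = [5, 2, 3, 3, 6, 353]
`print(a)` → prints [5, 2, 3, 3, 6, 353]
`print(b)` → prints [5, 2, 3, 3, 6]

Answer:
[5, 2, 3, 3, 6, 353]
[5, 2, 3, 3, 6]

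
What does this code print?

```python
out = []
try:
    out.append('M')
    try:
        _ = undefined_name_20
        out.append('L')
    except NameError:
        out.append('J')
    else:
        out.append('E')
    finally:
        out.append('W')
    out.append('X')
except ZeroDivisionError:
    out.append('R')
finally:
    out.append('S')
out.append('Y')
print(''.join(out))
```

Execution trace: 'M' (try body) → 'J' (inner except NameError) → 'W' (inner finally) → 'X' (try body, no exception) → 'S' (finally) → 'Y' (after the try/except). Output: MJWXSY

Answer: MJWXSY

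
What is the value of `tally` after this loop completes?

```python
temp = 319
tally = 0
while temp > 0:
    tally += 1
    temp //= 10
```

Count digits by repeated division by 10
`tally` takes the values: 0 → 1 → 2 → 3

Answer: 3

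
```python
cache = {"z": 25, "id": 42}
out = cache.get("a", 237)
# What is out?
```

Trace:
`cache = {"z": 25, "id": 42}` → cache = {'z': 25, 'id': 42}
`out = cache.get("a", 237)` → out = 237
So out = 237

Answer: 237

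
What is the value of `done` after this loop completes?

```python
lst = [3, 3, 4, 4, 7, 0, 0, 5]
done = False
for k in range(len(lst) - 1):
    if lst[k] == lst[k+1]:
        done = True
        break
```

Check consecutive duplicates in [3, 3, 4, 4, 7, 0, 0, 5]
`done` takes the values: False → True

Answer: True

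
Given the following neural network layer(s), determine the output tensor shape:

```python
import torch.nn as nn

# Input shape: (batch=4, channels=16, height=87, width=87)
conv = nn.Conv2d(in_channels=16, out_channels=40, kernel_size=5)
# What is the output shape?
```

Input: (4, 16, 87, 87) -> Output: (4, 40, 83, 83)

Answer: (4, 40, 83, 83)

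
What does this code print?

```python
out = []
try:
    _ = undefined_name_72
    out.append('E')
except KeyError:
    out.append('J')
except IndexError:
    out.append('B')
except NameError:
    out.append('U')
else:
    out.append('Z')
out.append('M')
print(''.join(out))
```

Execution trace: 'U' (except NameError) → 'M' (after the try/except). Output: UM

Answer: UM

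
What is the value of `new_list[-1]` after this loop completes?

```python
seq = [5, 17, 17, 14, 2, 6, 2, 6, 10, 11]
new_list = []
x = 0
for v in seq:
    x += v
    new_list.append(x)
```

Cumulative sum ends at 90
`new_list` takes the values: [] → [5] → [5, 22] → [5, 22, 39] → [5, 22, 39, 53] → [5, 22, 39, 53, 55] → [5, 22, 39, 53, 55, 61] → [5, 22, 39, 53, 55, 61, 63] → [5, 22, 39, 53, 55, 61, 63, 69] → [5, 22, 39, 53, 55, 61, 63, 69, 79] → [5, 22, 39, 53, 55, 61, 63, 69, 79, 90]
So `new_list[-1]` = 90

Answer: 90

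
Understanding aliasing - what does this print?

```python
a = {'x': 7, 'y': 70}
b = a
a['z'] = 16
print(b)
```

Key concept: dict aliasing.
Step by step:
`a = {'x': 7, 'y': 70}` → a = {'x': 7, 'y': 70}
`b = a` → b = {'x': 7, 'y': 70} (same object as a)
`a['z'] = 16` → a = {'x': 7, 'y': 70, 'z': 16} (same object as b); b = {'x': 7, 'y': 70, 'z': 16} (same object as a)
`print(b)` → prints {'x': 7, 'y': 70, 'z': 16}

Answer: {'x': 7, 'y': 70, 'z': 16}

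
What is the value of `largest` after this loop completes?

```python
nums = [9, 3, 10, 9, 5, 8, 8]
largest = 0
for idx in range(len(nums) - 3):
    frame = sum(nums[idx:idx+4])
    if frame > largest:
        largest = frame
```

Max sum of 4-element window in [9, 3, 10, 9, 5, 8, 8]
`largest` takes the values: 0 → 31 → 32

Answer: 32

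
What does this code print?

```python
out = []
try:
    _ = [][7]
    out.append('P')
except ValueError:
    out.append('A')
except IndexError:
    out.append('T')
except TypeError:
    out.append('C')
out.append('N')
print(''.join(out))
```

Execution trace: 'T' (except IndexError) → 'N' (after the try/except). Output: TN

Answer: TN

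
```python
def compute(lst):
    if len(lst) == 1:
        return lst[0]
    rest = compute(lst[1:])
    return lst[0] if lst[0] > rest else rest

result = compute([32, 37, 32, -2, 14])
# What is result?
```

Recursive max over [32, 37, 32, -2, 14] = 37

Answer: 37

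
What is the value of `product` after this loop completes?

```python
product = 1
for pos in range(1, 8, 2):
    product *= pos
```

Product of 1, 3, 5, ... up to 7
`product` takes the values: 1 → 3 → 15 → 105

Answer: 105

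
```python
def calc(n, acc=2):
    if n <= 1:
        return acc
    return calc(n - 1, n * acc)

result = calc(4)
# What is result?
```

Accumulator trace (n, acc): (4, 2) -> (3, 8) -> (2, 24) -> (1, 48) -> return 48

Answer: 48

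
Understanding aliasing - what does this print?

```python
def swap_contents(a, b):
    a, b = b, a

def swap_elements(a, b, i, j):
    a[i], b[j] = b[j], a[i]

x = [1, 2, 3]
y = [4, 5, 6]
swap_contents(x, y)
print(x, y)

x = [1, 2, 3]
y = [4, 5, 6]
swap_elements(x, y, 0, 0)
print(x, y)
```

Key concept: parameter rebinding vs mutation.
Step by step:
`x = [1, 2, 3]` → x = [1, 2, 3]
`y = [4, 5, 6]` → y = [4, 5, 6]
`swap_contents(x, y)` → no visible change to tracked variables
`print(x, y)` → prints [1, 2, 3] [4, 5, 6]
`x = [1, 2, 3]` → x = [1, 2, 3]
`y = [4, 5, 6]` → y = [4, 5, 6]
`swap_elements(x, y, 0, 0)` → x = [4, 2, 3]; y = [1, 5, 6]
`print(x, y)` → prints [4, 2, 3] [1, 5, 6]

Answer:
[1, 2, 3] [4, 5, 6]
[4, 2, 3] [1, 5, 6]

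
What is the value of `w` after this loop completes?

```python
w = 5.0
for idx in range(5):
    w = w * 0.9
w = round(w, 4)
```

Exponential decay: 5.0 * 0.9^5
`w` takes the values: 5.0 → 4.5 → 4.05 → 3.645 → 3.2805 → 2.95245 → 2.9525

Answer: 2.9525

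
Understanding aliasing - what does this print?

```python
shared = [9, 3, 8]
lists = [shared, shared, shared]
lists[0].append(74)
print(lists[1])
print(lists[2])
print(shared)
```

Key concept: list of same reference.
Step by step:
`shared = [9, 3, 8]` → shared = [9, 3, 8]
`lists = [shared, shared, shared]` → lists = [[9, 3, 8], [9, 3, 8], [9, 3, 8]]
`lists[0].append(74)` → shared = [9, 3, 8, 74]; lists = [[9, 3, 8, 74], [9, 3, 8, 74], [9, 3, 8, 74]]
`print(lists[1])` → prints [9, 3, 8, 74]
`print(lists[2])` → prints [9, 3, 8, 74]
`print(shared)` → prints [9, 3, 8, 74]

Answer:
[9, 3, 8, 74]
[9, 3, 8, 74]
[9, 3, 8, 74]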